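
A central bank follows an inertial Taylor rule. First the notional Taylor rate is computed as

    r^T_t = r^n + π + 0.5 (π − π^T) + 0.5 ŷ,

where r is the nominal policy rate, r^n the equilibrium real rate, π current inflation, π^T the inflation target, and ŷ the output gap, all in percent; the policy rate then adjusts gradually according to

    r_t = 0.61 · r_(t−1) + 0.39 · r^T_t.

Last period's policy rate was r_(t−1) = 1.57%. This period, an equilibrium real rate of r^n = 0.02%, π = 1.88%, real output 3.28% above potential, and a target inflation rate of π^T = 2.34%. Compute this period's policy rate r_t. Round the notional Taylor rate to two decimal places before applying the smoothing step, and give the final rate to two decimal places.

2.25%

Output 3.28% above potential → ŷ = 3.28.
r^T_t = 0.02 + 1.88 + 0.5 × (1.88 − 2.34) + 0.5 × 3.28
   = 0.02 + 1.88 − 0.23 + 1.64 = 3.31
r_t = 0.61 × 1.57 + 0.39 × 3.31 = 0.9577 + 1.2909 = 2.25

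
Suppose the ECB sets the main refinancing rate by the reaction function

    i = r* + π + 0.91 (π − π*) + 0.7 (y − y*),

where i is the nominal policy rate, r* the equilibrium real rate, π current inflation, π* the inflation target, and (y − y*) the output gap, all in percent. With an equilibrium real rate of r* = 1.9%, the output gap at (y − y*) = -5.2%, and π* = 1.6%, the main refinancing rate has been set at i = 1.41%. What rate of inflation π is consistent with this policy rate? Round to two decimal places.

2.41%

Collecting π: i = r* + (1 + 0.91) π − 0.91 π* + 0.7 (y − y*)
1.91 π = 1.41 − 1.9 + 0.91 × 1.6 − 0.7 × (-5.2) = 4.606
π = 4.606 / 1.91 = 2.41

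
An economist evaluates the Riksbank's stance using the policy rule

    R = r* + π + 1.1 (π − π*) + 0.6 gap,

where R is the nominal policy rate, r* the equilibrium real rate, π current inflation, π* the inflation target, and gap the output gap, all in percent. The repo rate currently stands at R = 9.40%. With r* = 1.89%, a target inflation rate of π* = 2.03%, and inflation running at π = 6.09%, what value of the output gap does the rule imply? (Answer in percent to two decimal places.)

-5.08%

0.6 gap = 9.40 − 1.89 − 6.09 − 1.1 × (6.09 − 2.03) = -3.046
gap = -3.046 / 0.6 = -5.08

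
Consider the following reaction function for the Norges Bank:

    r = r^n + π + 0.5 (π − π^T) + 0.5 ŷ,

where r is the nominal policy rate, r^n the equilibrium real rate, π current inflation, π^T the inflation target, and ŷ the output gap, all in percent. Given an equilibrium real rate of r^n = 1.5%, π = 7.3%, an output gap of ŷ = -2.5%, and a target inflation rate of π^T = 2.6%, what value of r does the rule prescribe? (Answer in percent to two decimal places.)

r = 1.5 + 7.3 + 0.5 × (7.3 − 2.6) + 0.5 × (-2.5)
   = 1.5 + 7.3 + 2.35 − 1.25 = 9.90

9.90%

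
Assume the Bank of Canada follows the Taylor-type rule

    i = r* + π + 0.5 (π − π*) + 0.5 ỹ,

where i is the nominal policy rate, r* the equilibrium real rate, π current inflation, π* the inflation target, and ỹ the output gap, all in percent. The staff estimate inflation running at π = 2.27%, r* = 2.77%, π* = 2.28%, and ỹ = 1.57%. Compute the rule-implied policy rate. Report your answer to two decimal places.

5.82%

i = 2.77 + 2.27 + 0.5 × (2.27 − 2.28) + 0.5 × 1.57
   = 2.77 + 2.27 − 0.005 + 0.785 = 5.82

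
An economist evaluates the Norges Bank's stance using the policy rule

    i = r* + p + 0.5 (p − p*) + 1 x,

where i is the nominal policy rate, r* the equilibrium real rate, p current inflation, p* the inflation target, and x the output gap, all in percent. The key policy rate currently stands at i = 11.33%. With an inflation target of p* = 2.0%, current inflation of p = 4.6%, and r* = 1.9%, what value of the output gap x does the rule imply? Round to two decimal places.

3.53%

1 x = 11.33 − 1.9 − 4.6 − 0.5 × (4.6 − 2.0) = 3.53
x = 3.53 / 1 = 3.53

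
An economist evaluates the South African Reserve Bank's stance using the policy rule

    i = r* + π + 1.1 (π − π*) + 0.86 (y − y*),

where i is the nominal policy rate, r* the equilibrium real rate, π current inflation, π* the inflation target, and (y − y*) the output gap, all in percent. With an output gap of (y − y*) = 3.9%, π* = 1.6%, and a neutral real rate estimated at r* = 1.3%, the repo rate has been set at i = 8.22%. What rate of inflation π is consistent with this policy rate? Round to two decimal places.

2.54%

Collecting π: i = r* + (1 + 1.1) π − 1.1 π* + 0.86 (y − y*)
2.1 π = 8.22 − 1.3 + 1.1 × 1.6 − 0.86 × 3.9 = 5.326
π = 5.326 / 2.1 = 2.54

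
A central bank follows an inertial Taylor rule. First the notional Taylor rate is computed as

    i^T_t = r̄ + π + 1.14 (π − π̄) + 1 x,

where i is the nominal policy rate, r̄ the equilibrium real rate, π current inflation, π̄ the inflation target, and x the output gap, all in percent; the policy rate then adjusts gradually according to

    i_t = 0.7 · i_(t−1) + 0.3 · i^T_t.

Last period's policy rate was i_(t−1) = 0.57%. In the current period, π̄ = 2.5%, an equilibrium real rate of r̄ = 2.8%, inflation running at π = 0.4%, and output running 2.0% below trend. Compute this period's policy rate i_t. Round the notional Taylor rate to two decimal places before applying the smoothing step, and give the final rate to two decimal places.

0.04%

Output 2.0% below potential → x = -2.0.
i^T_t = 2.8 + 0.4 + 1.14 × (0.4 − 2.5) + 1 × (-2.0)
   = 2.8 + 0.4 − 2.394 − 2 = -1.19
i_t = 0.7 × 0.57 + 0.3 × (-1.19) = 0.399 − 0.357 = 0.04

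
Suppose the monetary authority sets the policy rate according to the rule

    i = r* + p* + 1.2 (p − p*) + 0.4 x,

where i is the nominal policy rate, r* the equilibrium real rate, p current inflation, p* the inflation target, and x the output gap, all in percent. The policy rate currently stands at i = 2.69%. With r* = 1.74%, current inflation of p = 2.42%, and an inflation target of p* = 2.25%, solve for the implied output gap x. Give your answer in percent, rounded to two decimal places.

0.4 x = 2.69 − 1.74 − 2.25 − 1.2 × (2.42 − 2.25) = -1.504
x = -1.504 / 0.4 = -3.76

-3.76%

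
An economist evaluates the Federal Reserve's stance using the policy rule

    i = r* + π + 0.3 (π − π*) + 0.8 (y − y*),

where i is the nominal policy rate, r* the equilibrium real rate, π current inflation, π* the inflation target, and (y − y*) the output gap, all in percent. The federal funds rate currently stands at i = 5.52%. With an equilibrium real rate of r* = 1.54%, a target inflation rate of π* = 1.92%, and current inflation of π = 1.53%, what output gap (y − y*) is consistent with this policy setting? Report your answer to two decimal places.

3.21%

0.8 (y − y*) = 5.52 − 1.54 − 1.53 − 0.3 × (1.53 − 1.92) = 2.567
(y − y*) = 2.567 / 0.8 = 3.21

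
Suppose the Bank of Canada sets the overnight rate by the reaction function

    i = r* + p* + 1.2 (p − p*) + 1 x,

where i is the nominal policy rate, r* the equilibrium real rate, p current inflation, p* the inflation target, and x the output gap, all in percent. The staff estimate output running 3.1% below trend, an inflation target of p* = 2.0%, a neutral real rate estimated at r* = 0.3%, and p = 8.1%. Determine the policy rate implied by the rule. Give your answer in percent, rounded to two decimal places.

6.52%

Output 3.1% below potential → x = -3.1.
i = 0.3 + 2.0 + 1.2 × (8.1 − 2.0) + 1 × (-3.1)
   = 0.3 + 2 + 7.32 − 3.1 = 6.52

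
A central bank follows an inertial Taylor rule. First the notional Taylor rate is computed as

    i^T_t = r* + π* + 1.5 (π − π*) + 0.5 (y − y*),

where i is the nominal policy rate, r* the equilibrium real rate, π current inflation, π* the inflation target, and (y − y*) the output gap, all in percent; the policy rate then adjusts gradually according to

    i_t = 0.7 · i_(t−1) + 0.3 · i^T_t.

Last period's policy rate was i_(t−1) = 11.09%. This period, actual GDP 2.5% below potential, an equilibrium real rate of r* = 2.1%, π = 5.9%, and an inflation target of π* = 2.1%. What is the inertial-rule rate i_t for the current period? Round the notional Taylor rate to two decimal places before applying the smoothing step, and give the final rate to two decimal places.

10.36%

Output 2.5% below potential → (y − y*) = -2.5.
i^T_t = 2.1 + 2.1 + 1.5 × (5.9 − 2.1) + 0.5 × (-2.5)
   = 2.1 + 2.1 + 5.7 − 1.25 = 8.65
i_t = 0.7 × 11.09 + 0.3 × 8.65 = 7.763 + 2.595 = 10.36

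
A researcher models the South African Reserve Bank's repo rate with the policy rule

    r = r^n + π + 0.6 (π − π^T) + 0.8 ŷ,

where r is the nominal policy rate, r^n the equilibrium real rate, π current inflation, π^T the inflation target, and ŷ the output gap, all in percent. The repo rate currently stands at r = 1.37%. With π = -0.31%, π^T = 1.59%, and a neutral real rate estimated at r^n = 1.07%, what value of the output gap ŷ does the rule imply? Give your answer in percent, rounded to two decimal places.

0.8 ŷ = 1.37 − 1.07 − (-0.31) − 0.6 × ((-0.31) − 1.59) = 1.75
ŷ = 1.75 / 0.8 = 2.19

2.19%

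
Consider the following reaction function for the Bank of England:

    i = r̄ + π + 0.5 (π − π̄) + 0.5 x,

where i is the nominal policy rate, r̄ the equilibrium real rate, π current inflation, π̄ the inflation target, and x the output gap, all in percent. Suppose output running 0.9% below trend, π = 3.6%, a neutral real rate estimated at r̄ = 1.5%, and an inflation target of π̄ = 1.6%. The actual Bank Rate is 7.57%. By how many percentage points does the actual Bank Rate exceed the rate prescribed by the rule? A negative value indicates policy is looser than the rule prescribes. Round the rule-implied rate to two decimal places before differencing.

Output 0.9% below potential → x = -0.9.
i = 1.5 + 3.6 + 0.5 × (3.6 − 1.6) + 0.5 × (-0.9)
   = 1.5 + 3.6 + 1 − 0.45 = 5.65
Deviation = 7.57 − 5.65 = 1.92 pp.

1.92 pp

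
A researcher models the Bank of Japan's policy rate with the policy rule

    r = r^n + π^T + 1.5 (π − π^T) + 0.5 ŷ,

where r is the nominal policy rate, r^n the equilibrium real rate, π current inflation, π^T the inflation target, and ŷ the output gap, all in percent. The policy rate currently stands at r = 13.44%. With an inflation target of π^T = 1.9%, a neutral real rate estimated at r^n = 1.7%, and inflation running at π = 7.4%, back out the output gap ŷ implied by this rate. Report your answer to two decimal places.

3.18%

0.5 ŷ = 13.44 − 1.7 − 1.9 − 1.5 × (7.4 − 1.9) = 1.59
ŷ = 1.59 / 0.5 = 3.18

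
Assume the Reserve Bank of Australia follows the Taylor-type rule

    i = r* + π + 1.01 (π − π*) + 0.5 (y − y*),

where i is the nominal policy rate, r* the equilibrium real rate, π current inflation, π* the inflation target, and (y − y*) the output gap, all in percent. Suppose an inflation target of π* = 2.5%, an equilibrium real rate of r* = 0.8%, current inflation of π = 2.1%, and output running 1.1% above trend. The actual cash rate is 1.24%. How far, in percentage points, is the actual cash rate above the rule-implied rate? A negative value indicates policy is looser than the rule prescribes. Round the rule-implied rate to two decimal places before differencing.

-1.81 pp

Output 1.1% above potential → (y − y*) = 1.1.
i = 0.8 + 2.1 + 1.01 × (2.1 − 2.5) + 0.5 × 1.1
   = 0.8 + 2.1 − 0.404 + 0.55 = 3.05
Deviation = 1.24 − 3.05 = -1.81 pp.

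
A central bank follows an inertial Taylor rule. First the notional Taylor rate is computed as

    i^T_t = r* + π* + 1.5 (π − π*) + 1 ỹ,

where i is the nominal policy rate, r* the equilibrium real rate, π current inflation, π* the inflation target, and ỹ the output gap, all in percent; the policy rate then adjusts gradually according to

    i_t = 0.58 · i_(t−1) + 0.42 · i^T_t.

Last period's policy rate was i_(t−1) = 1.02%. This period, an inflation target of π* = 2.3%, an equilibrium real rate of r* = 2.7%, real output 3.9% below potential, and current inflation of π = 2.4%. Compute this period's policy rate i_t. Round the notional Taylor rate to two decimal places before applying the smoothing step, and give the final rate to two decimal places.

1.12%

Output 3.9% below potential → ỹ = -3.9.
i^T_t = 2.7 + 2.3 + 1.5 × (2.4 − 2.3) + 1 × (-3.9)
   = 2.7 + 2.3 + 0.15 − 3.9 = 1.25
i_t = 0.58 × 1.02 + 0.42 × 1.25 = 0.5916 + 0.525 = 1.12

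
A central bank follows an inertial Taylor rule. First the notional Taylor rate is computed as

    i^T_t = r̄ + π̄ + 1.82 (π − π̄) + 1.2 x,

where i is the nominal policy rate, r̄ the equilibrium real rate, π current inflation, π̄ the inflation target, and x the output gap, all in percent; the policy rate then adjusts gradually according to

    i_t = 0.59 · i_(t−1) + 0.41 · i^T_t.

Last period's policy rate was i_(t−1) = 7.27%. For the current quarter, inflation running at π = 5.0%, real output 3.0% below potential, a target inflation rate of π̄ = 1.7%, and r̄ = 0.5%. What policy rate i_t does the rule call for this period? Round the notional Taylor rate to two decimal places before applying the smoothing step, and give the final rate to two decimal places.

6.18%

Output 3.0% below potential → x = -3.0.
i^T_t = 0.5 + 1.7 + 1.82 × (5.0 − 1.7) + 1.2 × (-3.0)
   = 0.5 + 1.7 + 6.006 − 3.6 = 4.61
i_t = 0.59 × 7.27 + 0.41 × 4.61 = 4.2893 + 1.8901 = 6.18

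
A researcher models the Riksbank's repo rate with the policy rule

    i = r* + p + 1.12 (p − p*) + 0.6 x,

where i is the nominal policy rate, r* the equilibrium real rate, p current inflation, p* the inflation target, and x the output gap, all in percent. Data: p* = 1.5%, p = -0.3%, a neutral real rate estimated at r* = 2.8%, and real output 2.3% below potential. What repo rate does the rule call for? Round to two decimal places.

-0.90%

Output 2.3% below potential → x = -2.3.
i = 2.8 + (-0.3) + 1.12 × (-0.3 − 1.5) + 0.6 × (-2.3)
   = 2.8 − 0.3 − 2.016 − 1.38 = -0.90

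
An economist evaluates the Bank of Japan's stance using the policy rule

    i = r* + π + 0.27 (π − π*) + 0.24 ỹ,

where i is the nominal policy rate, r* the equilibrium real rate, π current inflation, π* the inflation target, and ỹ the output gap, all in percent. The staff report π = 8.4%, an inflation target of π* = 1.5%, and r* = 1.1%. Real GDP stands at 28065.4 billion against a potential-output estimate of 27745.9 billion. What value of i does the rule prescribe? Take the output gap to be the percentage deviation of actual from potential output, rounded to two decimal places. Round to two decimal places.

11.64%

Output gap = 100 × (28065.4 − 27745.9) / 27745.9 = 1.15%.
i = 1.10 + 8.40 + 0.27 × (8.40 − 1.50) + 0.24 × 1.15
   = 1.10 + 8.4 + 1.863 + 0.276 = 11.64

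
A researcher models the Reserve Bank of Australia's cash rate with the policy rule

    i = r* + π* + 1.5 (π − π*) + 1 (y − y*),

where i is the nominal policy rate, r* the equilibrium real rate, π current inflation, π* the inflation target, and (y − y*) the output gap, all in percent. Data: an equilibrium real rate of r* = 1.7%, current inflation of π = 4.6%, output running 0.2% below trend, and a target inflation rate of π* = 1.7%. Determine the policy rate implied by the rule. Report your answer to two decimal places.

7.55%

Output 0.2% below potential → (y − y*) = -0.2.
i = 1.7 + 1.7 + 1.5 × (4.6 − 1.7) + 1 × (-0.2)
   = 1.7 + 1.7 + 4.35 − 0.2 = 7.55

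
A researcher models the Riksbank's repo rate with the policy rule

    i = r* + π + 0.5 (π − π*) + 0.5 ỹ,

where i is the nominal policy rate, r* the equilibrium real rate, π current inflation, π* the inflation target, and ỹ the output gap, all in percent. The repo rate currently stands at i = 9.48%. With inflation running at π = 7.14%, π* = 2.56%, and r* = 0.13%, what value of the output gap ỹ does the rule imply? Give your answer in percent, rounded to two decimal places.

-0.16%

0.5 ỹ = 9.48 − 0.13 − 7.14 − 0.5 × (7.14 − 2.56) = -0.08
ỹ = -0.08 / 0.5 = -0.16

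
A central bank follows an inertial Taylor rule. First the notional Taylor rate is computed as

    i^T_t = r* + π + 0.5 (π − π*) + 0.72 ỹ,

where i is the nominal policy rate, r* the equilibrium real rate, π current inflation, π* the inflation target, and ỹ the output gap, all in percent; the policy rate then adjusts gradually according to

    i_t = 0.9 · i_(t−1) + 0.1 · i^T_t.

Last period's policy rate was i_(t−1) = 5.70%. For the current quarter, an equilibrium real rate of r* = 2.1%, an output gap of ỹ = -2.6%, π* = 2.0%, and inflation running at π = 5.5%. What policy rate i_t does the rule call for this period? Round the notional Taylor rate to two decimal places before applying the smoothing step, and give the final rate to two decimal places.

5.88%

i^T_t = 2.1 + 5.5 + 0.5 × (5.5 − 2.0) + 0.72 × (-2.6)
   = 2.1 + 5.5 + 1.75 − 1.872 = 7.48
i_t = 0.9 × 5.70 + 0.1 × 7.48 = 5.13 + 0.748 = 5.88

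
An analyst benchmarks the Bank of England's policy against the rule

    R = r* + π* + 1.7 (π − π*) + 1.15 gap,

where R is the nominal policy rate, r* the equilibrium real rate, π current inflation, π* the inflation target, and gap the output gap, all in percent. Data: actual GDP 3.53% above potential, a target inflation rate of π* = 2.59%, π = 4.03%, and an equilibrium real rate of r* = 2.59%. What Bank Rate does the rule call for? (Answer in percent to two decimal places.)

11.69%

Output 3.53% above potential → gap = 3.53.
R = 2.59 + 2.59 + 1.7 × (4.03 − 2.59) + 1.15 × 3.53
   = 2.59 + 2.59 + 2.448 + 4.0595 = 11.69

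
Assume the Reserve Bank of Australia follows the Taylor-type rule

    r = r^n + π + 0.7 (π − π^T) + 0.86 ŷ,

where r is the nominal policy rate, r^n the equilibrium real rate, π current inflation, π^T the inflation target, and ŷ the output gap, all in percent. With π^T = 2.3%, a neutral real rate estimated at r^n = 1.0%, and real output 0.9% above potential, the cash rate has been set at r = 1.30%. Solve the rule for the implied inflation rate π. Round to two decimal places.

0.67%

Output 0.9% above potential → ŷ = 0.9.
Collecting π: r = r^n + (1 + 0.7) π − 0.7 π^T + 0.86 ŷ
1.7 π = 1.30 − 1.0 + 0.7 × 2.3 − 0.86 × 0.9 = 1.136
π = 1.136 / 1.7 = 0.67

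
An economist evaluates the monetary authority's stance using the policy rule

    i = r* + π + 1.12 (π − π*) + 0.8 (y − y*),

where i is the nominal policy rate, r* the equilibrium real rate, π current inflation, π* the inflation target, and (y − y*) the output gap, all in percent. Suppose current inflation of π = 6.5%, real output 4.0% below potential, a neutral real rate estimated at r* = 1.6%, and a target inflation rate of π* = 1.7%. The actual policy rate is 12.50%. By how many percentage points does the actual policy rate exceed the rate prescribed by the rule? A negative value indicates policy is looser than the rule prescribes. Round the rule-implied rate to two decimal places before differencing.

2.22 pp

Output 4.0% below potential → (y − y*) = -4.0.
i = 1.6 + 6.5 + 1.12 × (6.5 − 1.7) + 0.8 × (-4.0)
   = 1.6 + 6.5 + 5.376 − 3.2 = 10.28
Deviation = 12.50 − 10.28 = 2.22 pp.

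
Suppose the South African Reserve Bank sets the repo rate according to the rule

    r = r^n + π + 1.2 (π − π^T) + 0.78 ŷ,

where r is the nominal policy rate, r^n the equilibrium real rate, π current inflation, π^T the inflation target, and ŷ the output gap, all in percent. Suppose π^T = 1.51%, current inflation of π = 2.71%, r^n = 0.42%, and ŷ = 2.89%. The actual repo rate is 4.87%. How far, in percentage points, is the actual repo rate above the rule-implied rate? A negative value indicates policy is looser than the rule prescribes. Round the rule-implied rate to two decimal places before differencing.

-1.95 pp

r = 0.42 + 2.71 + 1.2 × (2.71 − 1.51) + 0.78 × 2.89
   = 0.42 + 2.71 + 1.44 + 2.2542 = 6.82
Deviation = 4.87 − 6.82 = -1.95 pp.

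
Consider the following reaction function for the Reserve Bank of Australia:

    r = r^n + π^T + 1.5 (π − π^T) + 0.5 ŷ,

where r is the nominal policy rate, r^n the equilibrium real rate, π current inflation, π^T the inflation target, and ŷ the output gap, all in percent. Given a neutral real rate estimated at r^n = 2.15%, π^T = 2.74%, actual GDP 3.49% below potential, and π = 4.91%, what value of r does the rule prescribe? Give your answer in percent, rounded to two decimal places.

Output 3.49% below potential → ŷ = -3.49.
r = 2.15 + 2.74 + 1.5 × (4.91 − 2.74) + 0.5 × (-3.49)
   = 2.15 + 2.74 + 3.255 − 1.745 = 6.40

6.40%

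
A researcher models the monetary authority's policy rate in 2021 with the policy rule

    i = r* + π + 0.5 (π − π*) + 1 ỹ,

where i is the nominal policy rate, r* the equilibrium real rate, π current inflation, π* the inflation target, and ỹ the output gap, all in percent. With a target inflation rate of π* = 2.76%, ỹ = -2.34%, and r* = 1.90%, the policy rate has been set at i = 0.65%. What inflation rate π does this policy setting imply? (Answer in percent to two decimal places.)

1.65%

Collecting π: i = r* + (1 + 0.5) π − 0.5 π* + 1 ỹ
1.5 π = 0.65 − 1.90 + 0.5 × 2.76 − 1 × (-2.34) = 2.47
π = 2.47 / 1.5 = 1.65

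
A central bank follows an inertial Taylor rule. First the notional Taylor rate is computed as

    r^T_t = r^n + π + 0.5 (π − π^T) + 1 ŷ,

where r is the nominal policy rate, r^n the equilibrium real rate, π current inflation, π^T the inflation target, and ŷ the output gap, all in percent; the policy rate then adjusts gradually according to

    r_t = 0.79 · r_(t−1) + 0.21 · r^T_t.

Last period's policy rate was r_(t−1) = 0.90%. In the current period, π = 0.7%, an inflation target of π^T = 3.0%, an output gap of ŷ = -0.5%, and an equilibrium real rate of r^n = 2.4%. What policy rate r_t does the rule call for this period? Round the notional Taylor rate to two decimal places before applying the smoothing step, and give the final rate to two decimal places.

r^T_t = 2.4 + 0.7 + 0.5 × (0.7 − 3.0) + 1 × (-0.5)
   = 2.4 + 0.7 − 1.15 − 0.5 = 1.45
r_t = 0.79 × 0.90 + 0.21 × 1.45 = 0.711 + 0.3045 = 1.02

1.02%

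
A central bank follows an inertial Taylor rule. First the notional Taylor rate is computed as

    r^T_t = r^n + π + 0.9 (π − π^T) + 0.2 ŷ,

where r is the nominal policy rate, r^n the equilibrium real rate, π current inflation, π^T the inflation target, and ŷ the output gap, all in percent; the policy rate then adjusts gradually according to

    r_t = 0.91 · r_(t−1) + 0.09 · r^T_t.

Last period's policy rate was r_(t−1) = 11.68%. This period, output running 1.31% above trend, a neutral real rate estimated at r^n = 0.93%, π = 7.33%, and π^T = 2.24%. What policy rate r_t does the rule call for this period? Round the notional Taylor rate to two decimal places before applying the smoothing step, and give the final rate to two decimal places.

11.81%

Output 1.31% above potential → ŷ = 1.31.
r^T_t = 0.93 + 7.33 + 0.9 × (7.33 − 2.24) + 0.2 × 1.31
   = 0.93 + 7.33 + 4.581 + 0.262 = 13.10
r_t = 0.91 × 11.68 + 0.09 × 13.10 = 10.6288 + 1.179 = 11.81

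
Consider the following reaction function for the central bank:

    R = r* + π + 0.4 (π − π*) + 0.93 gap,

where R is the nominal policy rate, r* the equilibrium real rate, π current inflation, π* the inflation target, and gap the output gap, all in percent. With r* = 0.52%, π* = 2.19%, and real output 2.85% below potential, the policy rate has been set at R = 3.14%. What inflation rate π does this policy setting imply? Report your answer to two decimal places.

Output 2.85% below potential → gap = -2.85.
Collecting π: R = r* + (1 + 0.4) π − 0.4 π* + 0.93 gap
1.4 π = 3.14 − 0.52 + 0.4 × 2.19 − 0.93 × (-2.85) = 6.1465
π = 6.1465 / 1.4 = 4.39

4.39%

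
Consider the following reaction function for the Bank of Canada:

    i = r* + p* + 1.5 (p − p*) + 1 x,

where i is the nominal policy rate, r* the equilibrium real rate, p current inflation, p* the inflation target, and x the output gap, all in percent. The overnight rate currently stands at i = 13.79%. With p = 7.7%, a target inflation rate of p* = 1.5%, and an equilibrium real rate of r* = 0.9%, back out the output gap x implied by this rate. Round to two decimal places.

1 x = 13.79 − 0.9 − 1.5 − 1.5 × (7.7 − 1.5) = 2.09
x = 2.09 / 1 = 2.09

2.09%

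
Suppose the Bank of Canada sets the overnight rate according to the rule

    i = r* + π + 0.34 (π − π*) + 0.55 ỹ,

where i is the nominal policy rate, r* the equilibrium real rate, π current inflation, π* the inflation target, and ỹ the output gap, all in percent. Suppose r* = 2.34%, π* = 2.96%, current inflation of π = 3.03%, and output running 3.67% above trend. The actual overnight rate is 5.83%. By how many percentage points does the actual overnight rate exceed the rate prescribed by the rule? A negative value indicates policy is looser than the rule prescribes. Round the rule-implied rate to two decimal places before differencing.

Output 3.67% above potential → ỹ = 3.67.
i = 2.34 + 3.03 + 0.34 × (3.03 − 2.96) + 0.55 × 3.67
   = 2.34 + 3.03 + 0.0238 + 2.0185 = 7.41
Deviation = 5.83 − 7.41 = -1.58 pp.

-1.58 pp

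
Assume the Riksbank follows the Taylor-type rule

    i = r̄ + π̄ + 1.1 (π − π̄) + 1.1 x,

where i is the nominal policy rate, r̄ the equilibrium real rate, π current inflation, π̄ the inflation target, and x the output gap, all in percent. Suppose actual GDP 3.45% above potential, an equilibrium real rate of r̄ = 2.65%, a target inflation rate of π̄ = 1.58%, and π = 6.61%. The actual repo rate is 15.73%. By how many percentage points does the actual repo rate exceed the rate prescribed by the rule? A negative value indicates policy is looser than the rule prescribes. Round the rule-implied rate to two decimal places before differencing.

Output 3.45% above potential → x = 3.45.
i = 2.65 + 1.58 + 1.1 × (6.61 − 1.58) + 1.1 × 3.45
   = 2.65 + 1.58 + 5.533 + 3.795 = 13.56
Deviation = 15.73 − 13.56 = 2.17 pp.

2.17 pp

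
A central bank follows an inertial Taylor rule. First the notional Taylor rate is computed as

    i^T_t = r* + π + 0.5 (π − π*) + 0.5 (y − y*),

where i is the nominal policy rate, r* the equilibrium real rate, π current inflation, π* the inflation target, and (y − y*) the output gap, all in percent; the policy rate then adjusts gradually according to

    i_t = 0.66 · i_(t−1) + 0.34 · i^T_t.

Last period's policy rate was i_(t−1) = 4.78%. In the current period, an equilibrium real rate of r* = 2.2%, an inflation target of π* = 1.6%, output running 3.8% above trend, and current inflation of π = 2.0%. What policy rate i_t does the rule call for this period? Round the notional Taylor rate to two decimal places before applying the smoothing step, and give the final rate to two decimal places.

5.30%

Output 3.8% above potential → (y − y*) = 3.8.
i^T_t = 2.2 + 2.0 + 0.5 × (2.0 − 1.6) + 0.5 × 3.8
   = 2.2 + 2 + 0.2 + 1.9 = 6.30
i_t = 0.66 × 4.78 + 0.34 × 6.30 = 3.1548 + 2.142 = 5.30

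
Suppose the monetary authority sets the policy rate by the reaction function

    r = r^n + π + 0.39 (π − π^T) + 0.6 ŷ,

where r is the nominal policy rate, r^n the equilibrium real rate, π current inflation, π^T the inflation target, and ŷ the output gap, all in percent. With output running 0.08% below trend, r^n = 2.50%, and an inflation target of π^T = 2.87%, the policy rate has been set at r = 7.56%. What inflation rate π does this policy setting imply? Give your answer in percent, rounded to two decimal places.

Output 0.08% below potential → ŷ = -0.08.
Collecting π: r = r^n + (1 + 0.39) π − 0.39 π^T + 0.6 ŷ
1.39 π = 7.56 − 2.50 + 0.39 × 2.87 − 0.6 × (-0.08) = 6.2273
π = 6.2273 / 1.39 = 4.48

4.48%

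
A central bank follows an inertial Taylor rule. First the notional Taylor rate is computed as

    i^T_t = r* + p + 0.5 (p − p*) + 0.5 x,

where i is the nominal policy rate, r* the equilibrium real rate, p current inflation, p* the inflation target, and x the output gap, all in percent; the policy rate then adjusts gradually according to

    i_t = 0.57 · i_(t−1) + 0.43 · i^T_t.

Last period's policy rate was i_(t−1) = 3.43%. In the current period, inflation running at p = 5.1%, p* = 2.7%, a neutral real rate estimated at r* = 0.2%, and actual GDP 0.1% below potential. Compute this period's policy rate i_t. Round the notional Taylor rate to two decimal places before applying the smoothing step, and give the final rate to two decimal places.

Output 0.1% below potential → x = -0.1.
i^T_t = 0.2 + 5.1 + 0.5 × (5.1 − 2.7) + 0.5 × (-0.1)
   = 0.2 + 5.1 + 1.2 − 0.05 = 6.45
i_t = 0.57 × 3.43 + 0.43 × 6.45 = 1.9551 + 2.7735 = 4.73

4.73%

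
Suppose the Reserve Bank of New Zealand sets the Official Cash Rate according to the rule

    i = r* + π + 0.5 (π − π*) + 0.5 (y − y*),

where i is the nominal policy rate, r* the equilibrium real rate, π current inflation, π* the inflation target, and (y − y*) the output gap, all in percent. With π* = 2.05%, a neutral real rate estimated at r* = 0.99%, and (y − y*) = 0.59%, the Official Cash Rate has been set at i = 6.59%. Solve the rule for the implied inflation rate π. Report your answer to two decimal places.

4.22%

Collecting π: i = r* + (1 + 0.5) π − 0.5 π* + 0.5 (y − y*)
1.5 π = 6.59 − 0.99 + 0.5 × 2.05 − 0.5 × 0.59 = 6.33
π = 6.33 / 1.5 = 4.22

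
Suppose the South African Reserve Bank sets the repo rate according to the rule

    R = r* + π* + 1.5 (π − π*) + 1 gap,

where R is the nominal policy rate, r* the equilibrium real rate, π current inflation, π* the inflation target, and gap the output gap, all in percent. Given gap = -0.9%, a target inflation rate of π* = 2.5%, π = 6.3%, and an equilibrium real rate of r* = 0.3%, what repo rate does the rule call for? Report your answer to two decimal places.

7.60%

R = 0.3 + 2.5 + 1.5 × (6.3 − 2.5) + 1 × (-0.9)
   = 0.3 + 2.5 + 5.7 − 0.9 = 7.60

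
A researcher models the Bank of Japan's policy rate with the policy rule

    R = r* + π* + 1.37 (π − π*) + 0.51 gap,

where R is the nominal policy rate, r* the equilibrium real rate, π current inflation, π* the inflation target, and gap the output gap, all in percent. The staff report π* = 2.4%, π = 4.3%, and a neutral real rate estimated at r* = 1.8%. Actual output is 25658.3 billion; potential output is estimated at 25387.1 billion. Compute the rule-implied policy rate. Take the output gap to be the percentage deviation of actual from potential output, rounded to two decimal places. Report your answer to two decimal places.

Output gap = 100 × (25658.3 − 25387.1) / 25387.1 = 1.07%.
R = 1.80 + 2.40 + 1.37 × (4.30 − 2.40) + 0.51 × 1.07
   = 1.80 + 2.4 + 2.603 + 0.5457 = 7.35

7.35%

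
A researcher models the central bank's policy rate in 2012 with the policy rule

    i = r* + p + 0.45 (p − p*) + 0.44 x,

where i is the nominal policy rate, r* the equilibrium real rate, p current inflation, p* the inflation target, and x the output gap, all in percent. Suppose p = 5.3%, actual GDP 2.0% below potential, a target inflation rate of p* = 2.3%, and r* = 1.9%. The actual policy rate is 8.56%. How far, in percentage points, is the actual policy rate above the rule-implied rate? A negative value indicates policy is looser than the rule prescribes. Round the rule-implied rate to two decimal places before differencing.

Output 2.0% below potential → x = -2.0.
i = 1.9 + 5.3 + 0.45 × (5.3 − 2.3) + 0.44 × (-2.0)
   = 1.9 + 5.3 + 1.35 − 0.88 = 7.67
Deviation = 8.56 − 7.67 = 0.89 pp.

0.89 pp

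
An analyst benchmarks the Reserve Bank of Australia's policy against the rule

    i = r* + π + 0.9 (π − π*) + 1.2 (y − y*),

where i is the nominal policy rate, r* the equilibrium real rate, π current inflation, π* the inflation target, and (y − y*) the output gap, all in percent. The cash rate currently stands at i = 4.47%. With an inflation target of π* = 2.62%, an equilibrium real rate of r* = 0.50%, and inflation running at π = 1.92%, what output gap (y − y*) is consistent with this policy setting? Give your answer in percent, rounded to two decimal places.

2.23%

1.2 (y − y*) = 4.47 − 0.50 − 1.92 − 0.9 × (1.92 − 2.62) = 2.68
(y − y*) = 2.68 / 1.2 = 2.23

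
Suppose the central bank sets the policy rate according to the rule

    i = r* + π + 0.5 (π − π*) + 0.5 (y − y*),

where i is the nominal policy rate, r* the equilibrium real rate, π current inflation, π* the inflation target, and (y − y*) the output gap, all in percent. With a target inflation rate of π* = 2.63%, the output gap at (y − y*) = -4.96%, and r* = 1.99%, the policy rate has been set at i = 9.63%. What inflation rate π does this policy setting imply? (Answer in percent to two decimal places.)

7.62%

Collecting π: i = r* + (1 + 0.5) π − 0.5 π* + 0.5 (y − y*)
1.5 π = 9.63 − 1.99 + 0.5 × 2.63 − 0.5 × (-4.96) = 11.435
π = 11.435 / 1.5 = 7.62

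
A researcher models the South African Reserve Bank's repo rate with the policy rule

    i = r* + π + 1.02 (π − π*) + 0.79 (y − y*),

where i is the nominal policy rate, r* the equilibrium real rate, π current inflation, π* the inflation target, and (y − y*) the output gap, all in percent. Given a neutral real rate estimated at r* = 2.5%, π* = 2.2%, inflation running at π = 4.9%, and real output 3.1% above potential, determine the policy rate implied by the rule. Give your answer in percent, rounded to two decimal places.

12.60%

Output 3.1% above potential → (y − y*) = 3.1.
i = 2.5 + 4.9 + 1.02 × (4.9 − 2.2) + 0.79 × 3.1
   = 2.5 + 4.9 + 2.754 + 2.449 = 12.60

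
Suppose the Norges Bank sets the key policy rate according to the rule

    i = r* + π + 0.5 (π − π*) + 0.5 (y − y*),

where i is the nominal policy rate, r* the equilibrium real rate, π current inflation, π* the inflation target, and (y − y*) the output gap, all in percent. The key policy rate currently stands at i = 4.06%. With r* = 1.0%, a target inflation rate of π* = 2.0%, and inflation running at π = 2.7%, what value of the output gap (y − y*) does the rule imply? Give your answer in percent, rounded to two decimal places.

0.02%

0.5 (y − y*) = 4.06 − 1.0 − 2.7 − 0.5 × (2.7 − 2.0) = 0.01
(y − y*) = 0.01 / 0.5 = 0.02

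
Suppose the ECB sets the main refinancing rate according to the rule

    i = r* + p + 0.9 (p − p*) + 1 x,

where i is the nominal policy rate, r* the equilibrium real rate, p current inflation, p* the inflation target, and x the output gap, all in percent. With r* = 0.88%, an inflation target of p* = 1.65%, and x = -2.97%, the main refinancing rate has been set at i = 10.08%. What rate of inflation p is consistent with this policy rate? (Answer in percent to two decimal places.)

Collecting p: i = r* + (1 + 0.9) p − 0.9 p* + 1 x
1.9 p = 10.08 − 0.88 + 0.9 × 1.65 − 1 × (-2.97) = 13.655
p = 13.655 / 1.9 = 7.19

7.19%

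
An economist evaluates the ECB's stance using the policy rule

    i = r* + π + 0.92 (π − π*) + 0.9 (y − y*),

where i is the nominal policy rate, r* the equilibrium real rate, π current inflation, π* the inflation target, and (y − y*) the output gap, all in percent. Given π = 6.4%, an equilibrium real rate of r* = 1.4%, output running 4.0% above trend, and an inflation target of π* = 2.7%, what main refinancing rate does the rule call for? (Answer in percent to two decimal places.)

Output 4.0% above potential → (y − y*) = 4.0.
i = 1.4 + 6.4 + 0.92 × (6.4 − 2.7) + 0.9 × 4.0
   = 1.4 + 6.4 + 3.404 + 3.6 = 14.80

14.80%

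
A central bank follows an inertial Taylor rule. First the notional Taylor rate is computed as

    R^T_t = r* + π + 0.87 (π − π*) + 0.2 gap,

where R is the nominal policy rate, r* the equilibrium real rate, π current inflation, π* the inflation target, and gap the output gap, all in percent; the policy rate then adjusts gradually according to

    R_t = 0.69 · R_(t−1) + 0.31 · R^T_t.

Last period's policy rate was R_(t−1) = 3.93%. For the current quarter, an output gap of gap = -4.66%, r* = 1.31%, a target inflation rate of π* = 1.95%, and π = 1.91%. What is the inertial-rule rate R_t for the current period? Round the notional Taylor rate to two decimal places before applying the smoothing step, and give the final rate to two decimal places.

3.41%

R^T_t = 1.31 + 1.91 + 0.87 × (1.91 − 1.95) + 0.2 × (-4.66)
   = 1.31 + 1.91 − 0.0348 − 0.932 = 2.25
R_t = 0.69 × 3.93 + 0.31 × 2.25 = 2.7117 + 0.6975 = 3.41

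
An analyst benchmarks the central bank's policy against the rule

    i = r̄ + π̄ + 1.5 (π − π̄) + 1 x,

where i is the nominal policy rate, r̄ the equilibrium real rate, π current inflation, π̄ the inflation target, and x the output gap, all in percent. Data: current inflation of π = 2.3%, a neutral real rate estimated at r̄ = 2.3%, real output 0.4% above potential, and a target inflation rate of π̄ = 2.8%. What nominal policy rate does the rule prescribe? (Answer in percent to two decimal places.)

4.75%

Output 0.4% above potential → x = 0.4.
i = 2.3 + 2.8 + 1.5 × (2.3 − 2.8) + 1 × 0.4
   = 2.3 + 2.8 − 0.75 + 0.4 = 4.75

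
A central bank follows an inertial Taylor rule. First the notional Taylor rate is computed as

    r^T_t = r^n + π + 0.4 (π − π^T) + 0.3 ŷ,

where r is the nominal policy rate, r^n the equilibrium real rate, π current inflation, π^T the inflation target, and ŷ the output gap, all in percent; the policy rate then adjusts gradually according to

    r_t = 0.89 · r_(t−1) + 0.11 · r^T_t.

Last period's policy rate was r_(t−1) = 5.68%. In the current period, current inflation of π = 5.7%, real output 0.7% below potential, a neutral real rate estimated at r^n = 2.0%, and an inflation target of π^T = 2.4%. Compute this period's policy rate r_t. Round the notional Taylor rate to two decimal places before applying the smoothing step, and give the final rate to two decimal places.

6.02%

Output 0.7% below potential → ŷ = -0.7.
r^T_t = 2.0 + 5.7 + 0.4 × (5.7 − 2.4) + 0.3 × (-0.7)
   = 2.0 + 5.7 + 1.32 − 0.21 = 8.81
r_t = 0.89 × 5.68 + 0.11 × 8.81 = 5.0552 + 0.9691 = 6.02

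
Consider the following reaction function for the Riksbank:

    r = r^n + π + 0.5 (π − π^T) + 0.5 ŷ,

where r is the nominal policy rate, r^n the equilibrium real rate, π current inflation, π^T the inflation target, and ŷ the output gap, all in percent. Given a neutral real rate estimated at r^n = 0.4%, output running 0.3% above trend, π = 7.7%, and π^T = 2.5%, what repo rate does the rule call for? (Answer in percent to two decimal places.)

10.85%

Output 0.3% above potential → ŷ = 0.3.
r = 0.4 + 7.7 + 0.5 × (7.7 − 2.5) + 0.5 × 0.3
   = 0.4 + 7.7 + 2.6 + 0.15 = 10.85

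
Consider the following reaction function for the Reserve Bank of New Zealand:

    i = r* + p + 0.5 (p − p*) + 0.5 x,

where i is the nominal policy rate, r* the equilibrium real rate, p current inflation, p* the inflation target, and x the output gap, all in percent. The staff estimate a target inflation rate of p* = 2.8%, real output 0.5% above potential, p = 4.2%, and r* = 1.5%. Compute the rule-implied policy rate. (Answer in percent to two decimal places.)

Output 0.5% above potential → x = 0.5.
i = 1.5 + 4.2 + 0.5 × (4.2 − 2.8) + 0.5 × 0.5
   = 1.5 + 4.2 + 0.7 + 0.25 = 6.65

6.65%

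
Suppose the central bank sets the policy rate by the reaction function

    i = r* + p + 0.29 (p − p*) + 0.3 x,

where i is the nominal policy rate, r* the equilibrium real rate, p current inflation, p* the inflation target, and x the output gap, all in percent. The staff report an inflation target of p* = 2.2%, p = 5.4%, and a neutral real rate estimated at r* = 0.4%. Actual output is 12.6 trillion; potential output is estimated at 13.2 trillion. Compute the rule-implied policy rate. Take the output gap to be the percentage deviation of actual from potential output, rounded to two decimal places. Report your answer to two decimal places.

5.36%

Output gap = 100 × (12.6 − 13.2) / 13.2 = -4.55%.
i = 0.40 + 5.40 + 0.29 × (5.40 − 2.20) + 0.3 × (-4.55)
   = 0.40 + 5.4 + 0.928 − 1.365 = 5.36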